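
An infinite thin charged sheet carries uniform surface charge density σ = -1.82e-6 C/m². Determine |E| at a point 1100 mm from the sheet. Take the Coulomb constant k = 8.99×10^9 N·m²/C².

1.03e5 N/C

By planar symmetry E is perpendicular to the sheet and uniform; use a Gaussian pillbox with flat faces of area A on each side of the sheet.
Only the two end caps contribute flux: Φ = 2EA. With Q_enc = σA, Gauss's law gives E = |σ|/(2ε₀).
E = 2πk|σ| = 2π(8.99×10^9)(1.82×10^-6) = 1.03e5 N/C.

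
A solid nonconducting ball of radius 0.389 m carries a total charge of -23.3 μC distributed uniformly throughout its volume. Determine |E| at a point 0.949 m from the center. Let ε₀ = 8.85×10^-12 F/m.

|E| ≈ 2.33×10^5 V/m

Take a concentric spherical Gaussian surface of radius r = 0.949 m (r > R, so the entire charge is enclosed).
Q_enc = -23.3 μC = -2.33×10^-5 C.
Gauss's law: E·4πr² = Q_enc/ε₀.
E = |Q_enc|/(4πε₀r²) = (2.33×10^-5)/(4π·8.85×10^-12·(0.949)²) = 2.33×10^5 N/C.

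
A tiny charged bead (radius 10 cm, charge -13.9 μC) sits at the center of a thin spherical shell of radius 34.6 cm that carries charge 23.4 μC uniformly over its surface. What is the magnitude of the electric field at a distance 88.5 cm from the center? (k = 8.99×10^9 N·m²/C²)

|E| = 1.09e5 V/m

Symmetry ⇒ E = E(r) r̂. Gaussian sphere of radius r = 88.5 cm (r > 34.6 cm, enclosing both).
Q_enc = (-13.9 μC) + (23.4 μC) = 9.50e-6 C.
By Gauss's law, ∮E·dA = E·4πr² = Q_enc/ε₀.
E = k|Q_enc|/r² = (8.99×10^9)(9.50e-6)/(0.885)² = 1.09e5 N/C.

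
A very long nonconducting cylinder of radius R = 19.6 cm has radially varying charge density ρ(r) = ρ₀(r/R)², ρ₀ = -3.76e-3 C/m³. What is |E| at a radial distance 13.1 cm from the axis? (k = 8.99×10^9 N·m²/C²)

E ≈ 6.21×10^6 N/C

Coaxial Gaussian cylinder, radius r = 13.1 cm, length L (r < R).
λ_enc = ∫₀^r ρ(r')·2πr' dr' = (2πρ₀/R²)·r^4/4 = -4.528×10^-5 C/m.
Applying ∮E·dA = Q_enc/ε₀ with the end caps contributing no flux:
E = 2k|λ_enc|/r = 2(8.99×10^9)(4.528×10^-5)/(0.131) = 6.21e6 N/C.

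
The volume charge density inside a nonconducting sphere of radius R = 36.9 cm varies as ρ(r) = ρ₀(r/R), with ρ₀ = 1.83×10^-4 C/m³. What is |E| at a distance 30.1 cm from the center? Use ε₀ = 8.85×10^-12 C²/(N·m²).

1.27×10^6 N/C

By spherical symmetry E is radial; choose a Gaussian sphere of radius r = 30.1 cm (r < R).
Q_enc = ∫₀^r ρ(r')·4πr'² dr' = (4πρ₀/R) ∫₀^r r'^3 dr' = 4πρ₀ r^4/(4·R) = 1.279×10^-5 C.
By Gauss's law, ∮E·dA = E·4πr² = Q_enc/ε₀.
E = |Q_enc|/(4πε₀r²) = (1.279×10^-5)/(4π·8.85×10^-12·(0.301)²) = 1.27e6 N/C.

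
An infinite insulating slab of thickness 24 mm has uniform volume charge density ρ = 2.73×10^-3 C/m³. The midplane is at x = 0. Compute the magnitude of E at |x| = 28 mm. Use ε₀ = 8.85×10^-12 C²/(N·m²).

E ≈ 3.70×10^6 V/m

The point |x| = 28 mm lies outside the slab (half-thickness 0.012 m). A symmetric pillbox spanning the full slab encloses Q_enc = ρ·d·A.
Flux = 2EA ⇒ E = |ρ|d/(2ε₀), independent of distance outside.
E = (2.73e-3)(0.024)/(2·8.85×10^-12) = 3.70×10^6 N/C.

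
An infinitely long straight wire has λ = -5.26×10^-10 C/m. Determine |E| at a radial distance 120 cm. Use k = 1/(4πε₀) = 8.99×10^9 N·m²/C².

7.88 N/C

Choose a coaxial cylinder of radius r = 120 cm (arbitrary length L) as the Gaussian surface.
Q_enc = λL, so λ_enc = -5.26e-10 C/m.
Since E is radial and uniform over the curved surface, Φ = E·2πrL = Q_enc/ε₀ = λ_enc L/ε₀.
E = 2k|λ_enc|/r = 2(8.99×10^9)(5.26×10^-10)/(1.2) = 7.88 N/C.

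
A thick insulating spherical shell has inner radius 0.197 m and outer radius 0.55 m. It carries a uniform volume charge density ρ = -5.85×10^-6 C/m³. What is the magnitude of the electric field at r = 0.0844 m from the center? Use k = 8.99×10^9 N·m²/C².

E = 0 (no enclosed charge)

Symmetry ⇒ E = E(r) r̂. Gaussian sphere of radius r = 0.0844 m (r < 0.197 m, inside the empty cavity).
Q_enc = 0 (all charge lies at larger r); Gauss's law gives E = 0.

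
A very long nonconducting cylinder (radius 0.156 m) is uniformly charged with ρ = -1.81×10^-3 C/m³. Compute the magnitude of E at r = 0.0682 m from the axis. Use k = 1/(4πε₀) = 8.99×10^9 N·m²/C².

E = 6.97×10^6 N/C

By cylindrical symmetry E is radial; use a coaxial Gaussian cylinder of radius 0.0682 m and length L (r < R).
Charge inside radius r per length L is ρ·πr²·L, so λ_enc = ρπr² = -2.645×10^-5 C/m.
Gauss's law: E·2πrL = λ_enc L/ε₀.
E = 2k|λ_enc|/r = 2(8.99×10^9)(2.645e-5)/(0.0682) = 6.97×10^6 N/C.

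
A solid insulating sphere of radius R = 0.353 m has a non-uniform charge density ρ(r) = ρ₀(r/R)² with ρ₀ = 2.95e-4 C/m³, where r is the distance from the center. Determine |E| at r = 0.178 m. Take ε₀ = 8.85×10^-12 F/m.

Symmetry ⇒ E = E(r) r̂. Gaussian sphere of radius r = 0.178 m (r < R).
Q_enc = ∫₀^r ρ(r')·4πr'² dr' = (4πρ₀/R²) ∫₀^r r'^4 dr' = 4πρ₀ r^5/(5·R²) = 1.063×10^-6 C.
Since E is radial and uniform over the Gaussian sphere, Φ = E·4πr² = Q_enc/ε₀.
E = |Q_enc|/(4πε₀r²) = (1.063×10^-6)/(4π·8.85×10^-12·(0.178)²) = 3.02×10^5 N/C.

|E| = 3.02e5 V/m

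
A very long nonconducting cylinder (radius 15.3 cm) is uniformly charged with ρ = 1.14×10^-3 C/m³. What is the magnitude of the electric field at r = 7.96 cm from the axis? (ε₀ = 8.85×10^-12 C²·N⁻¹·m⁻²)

|E| = 5.13×10^6 N/C

Coaxial Gaussian cylinder, radius r = 7.96 cm, length L (r < R).
Charge inside radius r per length L is ρ·πr²·L, so λ_enc = ρπr² = 2.269×10^-5 C/m.
By Gauss's law (flux through the curved wall only), E·2πrL = λ_enc L/ε₀.
E = |λ_enc|/(2πε₀r) = (2.269e-5)/(2π·8.85×10^-12·0.0796) = 5.13×10^6 N/C.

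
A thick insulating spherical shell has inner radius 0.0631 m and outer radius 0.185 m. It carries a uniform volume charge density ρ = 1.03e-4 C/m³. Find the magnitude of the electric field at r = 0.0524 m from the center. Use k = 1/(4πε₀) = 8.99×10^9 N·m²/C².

Symmetry ⇒ E = E(r) r̂. Gaussian sphere of radius r = 0.0524 m (r < 0.0631 m, inside the empty cavity).
Q_enc = 0 (all charge lies at larger r); Gauss's law gives E = 0.

E = 0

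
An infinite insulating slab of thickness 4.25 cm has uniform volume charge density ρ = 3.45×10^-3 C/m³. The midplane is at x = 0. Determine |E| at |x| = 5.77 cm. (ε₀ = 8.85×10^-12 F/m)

E ≈ 8.28×10^6 N/C

The point |x| = 5.77 cm lies outside the slab (half-thickness 0.02125 m). A symmetric pillbox spanning the full slab encloses Q_enc = ρ·d·A.
Flux = 2EA ⇒ E = |ρ|d/(2ε₀), independent of distance outside.
E = (3.45e-3)(0.0425)/(2·8.85×10^-12) = 8.28×10^6 N/C.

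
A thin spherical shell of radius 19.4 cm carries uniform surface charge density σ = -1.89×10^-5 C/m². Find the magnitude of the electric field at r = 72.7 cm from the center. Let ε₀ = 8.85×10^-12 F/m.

By spherical symmetry E is radial; choose a Gaussian sphere of radius r = 72.7 cm (r > 19.4 cm).
The entire shell is enclosed: Q_enc = σ·4πR² = (-1.89×10^-5)·4π·(0.194)² = -8.939×10^-6 C.
Gauss's law: E·4πr² = Q_enc/ε₀.
E = |Q_enc|/(4πε₀r²) = (8.939×10^-6)/(4π·8.85×10^-12·(0.727)²) = 1.52×10^5 N/C.

1.52×10^5 N/C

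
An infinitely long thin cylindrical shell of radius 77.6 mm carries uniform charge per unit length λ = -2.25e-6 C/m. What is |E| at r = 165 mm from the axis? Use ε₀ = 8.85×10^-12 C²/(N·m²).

Coaxial Gaussian cylinder, radius r = 165 mm, length L (r > 77.6 mm).
The full line charge is enclosed: λ_enc = -2.25×10^-6 C/m.
Since E is radial and uniform over the curved surface, Φ = E·2πrL = Q_enc/ε₀ = λ_enc L/ε₀.
E = |λ_enc|/(2πε₀r) = (2.25e-6)/(2π·8.85×10^-12·0.165) = 2.45e5 N/C.

2.45×10^5 V/m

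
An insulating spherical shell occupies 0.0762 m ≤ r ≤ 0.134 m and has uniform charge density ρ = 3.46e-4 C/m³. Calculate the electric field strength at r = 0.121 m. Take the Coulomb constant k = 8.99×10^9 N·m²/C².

E ≈ 1.18×10^6 N/C

Take a concentric spherical Gaussian surface of radius r = 0.121 m (within the shell material, 0.0762 m < r < 0.134 m).
Enclosed charge is the volume from a to r: Q_enc = (4π/3)ρ(r³ − a³) = 1.926e-6 C.
Since E is radial and uniform over the Gaussian sphere, Φ = E·4πr² = Q_enc/ε₀.
E = k|Q_enc|/r² = (8.99×10^9)(1.926×10^-6)/(0.121)² = 1.18×10^6 N/C.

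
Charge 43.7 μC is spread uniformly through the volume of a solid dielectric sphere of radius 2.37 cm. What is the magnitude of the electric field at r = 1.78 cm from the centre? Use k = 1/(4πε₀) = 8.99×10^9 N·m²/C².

5.25×10^8 N/C

Symmetry ⇒ E = E(r) r̂. Gaussian sphere of radius r = 1.78 cm (r < R).
Only the charge within r is enclosed: Q_enc = Q·(r/R)³ = (43.7 μC)·(1.78 cm/2.37 cm)³ = 1.851×10^-5 C.
Since E is radial and uniform over the Gaussian sphere, Φ = E·4πr² = Q_enc/ε₀.
E = k|Q_enc|/r² = (8.99×10^9)(1.851×10^-5)/(0.0178)² = 5.25×10^8 N/C.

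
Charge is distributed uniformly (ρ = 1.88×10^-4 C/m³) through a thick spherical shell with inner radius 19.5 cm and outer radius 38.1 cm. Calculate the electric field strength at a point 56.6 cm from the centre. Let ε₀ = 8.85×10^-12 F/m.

1.06×10^6 N/C

By spherical symmetry E is radial; choose a Gaussian sphere of radius r = 56.6 cm (r > 38.1 cm, enclosing the whole shell).
Q_enc = ρ·(4π/3)(b³ − a³) = (1.88×10^-4)·(4π/3)·((0.381)³ − (0.195)³) = 3.771×10^-5 C.
Applying ∮E·dA = Q_enc/ε₀ with Φ = E(4πr²):
E = |Q_enc|/(4πε₀r²) = (3.771e-5)/(4π·8.85×10^-12·(0.566)²) = 1.06e6 N/C.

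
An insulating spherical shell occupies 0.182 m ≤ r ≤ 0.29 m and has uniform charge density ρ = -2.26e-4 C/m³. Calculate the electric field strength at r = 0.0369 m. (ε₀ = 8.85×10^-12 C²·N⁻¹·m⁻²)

Symmetry ⇒ E = E(r) r̂. Gaussian sphere of radius r = 0.0369 m (r < 0.182 m, inside the empty cavity).
Q_enc = 0 (all charge lies at larger r); Gauss's law gives E = 0.

|E| = 0 V/m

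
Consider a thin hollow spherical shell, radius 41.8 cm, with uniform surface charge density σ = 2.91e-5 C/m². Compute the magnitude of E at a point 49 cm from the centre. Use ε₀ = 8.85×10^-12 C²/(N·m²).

Take a concentric spherical Gaussian surface of radius r = 49 cm (r > 41.8 cm).
The entire shell is enclosed: Q_enc = σ·4πR² = (2.91×10^-5)·4π·(0.418)² = 6.389×10^-5 C.
Since E is radial and uniform over the Gaussian sphere, Φ = E·4πr² = Q_enc/ε₀.
E = |Q_enc|/(4πε₀r²) = (6.389×10^-5)/(4π·8.85×10^-12·(0.49)²) = 2.39e6 N/C.

E = 2.39e6 N/C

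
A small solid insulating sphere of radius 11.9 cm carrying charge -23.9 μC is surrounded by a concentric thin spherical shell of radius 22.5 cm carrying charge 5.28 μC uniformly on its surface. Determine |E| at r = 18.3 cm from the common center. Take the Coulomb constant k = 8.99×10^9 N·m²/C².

By spherical symmetry E is radial; choose a Gaussian sphere of radius r = 18.3 cm (between the bodies, 11.9 cm < r < 22.5 cm).
Only the inner charge is enclosed; the outer shell contributes nothing inside itself. Q_enc = -23.9 μC = -2.39×10^-5 C.
By Gauss's law, ∮E·dA = E·4πr² = Q_enc/ε₀.
E = k|Q_enc|/r² = (8.99×10^9)(2.39×10^-5)/(0.183)² = 6.42×10^6 N/C.

|E| = 6.42e6 N/C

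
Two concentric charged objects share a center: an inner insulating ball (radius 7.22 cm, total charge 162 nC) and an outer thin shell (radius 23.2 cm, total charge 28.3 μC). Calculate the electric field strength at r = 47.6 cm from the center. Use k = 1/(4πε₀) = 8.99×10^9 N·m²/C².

E = 1.13e6 N/C

By spherical symmetry E is radial; choose a Gaussian sphere of radius r = 47.6 cm (r > 23.2 cm, enclosing both).
Q_enc = (162 nC) + (28.3 μC) = 2.846×10^-5 C.
Since E is radial and uniform over the Gaussian sphere, Φ = E·4πr² = Q_enc/ε₀.
E = k|Q_enc|/r² = (8.99×10^9)(2.846×10^-5)/(0.476)² = 1.13×10^6 N/C.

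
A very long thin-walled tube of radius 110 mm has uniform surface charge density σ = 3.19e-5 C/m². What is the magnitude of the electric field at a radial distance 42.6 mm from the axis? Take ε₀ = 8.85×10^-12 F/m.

|E| = 0 V/m

Take a coaxial cylindrical Gaussian surface of radius r = 42.6 mm and length L (r < 110 mm, inside the shell).
No charge is enclosed, so Gauss's law gives E·2πrL = 0 ⇒ E = 0.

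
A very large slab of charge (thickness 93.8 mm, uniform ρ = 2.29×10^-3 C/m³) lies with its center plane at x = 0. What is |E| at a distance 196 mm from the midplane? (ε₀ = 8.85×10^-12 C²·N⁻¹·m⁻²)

The point |x| = 196 mm lies outside the slab (half-thickness 0.0469 m). A symmetric pillbox spanning the full slab encloses Q_enc = ρ·d·A.
Flux = 2EA ⇒ E = |ρ|d/(2ε₀), independent of distance outside.
E = (2.29e-3)(0.0938)/(2·8.85×10^-12) = 1.21×10^7 N/C.

|E| = 1.21×10^7 N/C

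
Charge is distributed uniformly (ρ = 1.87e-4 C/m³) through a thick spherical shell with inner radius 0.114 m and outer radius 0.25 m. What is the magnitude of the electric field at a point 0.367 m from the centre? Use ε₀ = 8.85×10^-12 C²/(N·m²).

7.40×10^5 N/C

Symmetry ⇒ E = E(r) r̂. Gaussian sphere of radius r = 0.367 m (r > 0.25 m, enclosing the whole shell).
Q_enc = ρ·(4π/3)(b³ − a³) = (1.87×10^-4)·(4π/3)·((0.25)³ − (0.114)³) = 1.108×10^-5 C.
Since E is radial and uniform over the Gaussian sphere, Φ = E·4πr² = Q_enc/ε₀.
E = |Q_enc|/(4πε₀r²) = (1.108×10^-5)/(4π·8.85×10^-12·(0.367)²) = 7.40e5 N/C.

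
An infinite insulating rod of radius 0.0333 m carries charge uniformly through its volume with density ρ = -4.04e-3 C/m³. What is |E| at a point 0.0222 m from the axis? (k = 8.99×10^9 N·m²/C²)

E = 5.07×10^6 N/C

Choose a coaxial cylinder of radius r = 0.0222 m (arbitrary length L) as the Gaussian surface (r < R).
Enclosed charge per unit length: λ_enc = ρ·πr² = (-4.04e-3)π(0.0222)² = -6.255×10^-6 C/m.
Since E is radial and uniform over the curved surface, Φ = E·2πrL = Q_enc/ε₀ = λ_enc L/ε₀.
E = 2k|λ_enc|/r = 2(8.99×10^9)(6.255e-6)/(0.0222) = 5.07×10^6 N/C.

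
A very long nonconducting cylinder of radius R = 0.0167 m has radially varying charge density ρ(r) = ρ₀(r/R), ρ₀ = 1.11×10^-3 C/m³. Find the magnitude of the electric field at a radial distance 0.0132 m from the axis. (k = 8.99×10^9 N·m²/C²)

E ≈ 4.36×10^5 V/m

Take a coaxial cylindrical Gaussian surface of radius r = 0.0132 m and length L (r < R).
λ_enc = ∫₀^r ρ(r')·2πr' dr' = (2πρ₀/R)·r^3/3 = 3.202e-7 C/m.
Gauss's law: E·2πrL = λ_enc L/ε₀.
E = 2k|λ_enc|/r = 2(8.99×10^9)(3.202×10^-7)/(0.0132) = 4.36e5 N/C.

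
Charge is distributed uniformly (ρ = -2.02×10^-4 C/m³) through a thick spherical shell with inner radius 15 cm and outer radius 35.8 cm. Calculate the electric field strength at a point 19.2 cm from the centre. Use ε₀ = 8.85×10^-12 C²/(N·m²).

|E| ≈ 7.64e5 N/C

Take a concentric spherical Gaussian surface of radius r = 19.2 cm (within the shell material, 15 cm < r < 35.8 cm).
Enclosed charge is the volume from a to r: Q_enc = (4π/3)ρ(r³ − a³) = -3.133×10^-6 C.
By Gauss's law, ∮E·dA = E·4πr² = Q_enc/ε₀.
E = |Q_enc|/(4πε₀r²) = (3.133e-6)/(4π·8.85×10^-12·(0.192)²) = 7.64×10^5 N/C.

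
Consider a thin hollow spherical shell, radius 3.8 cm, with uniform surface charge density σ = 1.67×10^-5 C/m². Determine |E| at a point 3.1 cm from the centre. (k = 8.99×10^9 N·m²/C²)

Use a concentric Gaussian sphere at r = 3.1 cm (inside the shell, r < 3.8 cm).
All the charge is outside the Gaussian surface: Q_enc = 0, hence E = 0 everywhere inside the shell.

E = 0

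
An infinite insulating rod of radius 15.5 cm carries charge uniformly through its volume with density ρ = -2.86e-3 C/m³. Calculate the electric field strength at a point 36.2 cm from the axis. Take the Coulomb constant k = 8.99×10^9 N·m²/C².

Take a coaxial cylindrical Gaussian surface of radius r = 36.2 cm and length L (r > 15.5 cm, full cross-section enclosed).
λ_enc = ρ·πR² = (-2.86×10^-3)π(0.155)² = -2.159×10^-4 C/m.
By Gauss's law (flux through the curved wall only), E·2πrL = λ_enc L/ε₀.
E = 2k|λ_enc|/r = 2(8.99×10^9)(2.159×10^-4)/(0.362) = 1.07×10^7 N/C.

1.07×10^7 N/C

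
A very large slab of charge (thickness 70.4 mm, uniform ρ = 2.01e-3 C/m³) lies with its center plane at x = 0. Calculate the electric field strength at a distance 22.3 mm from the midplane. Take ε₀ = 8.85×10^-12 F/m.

E = 5.06e6 N/C

By symmetry E is perpendicular to the slab. A Gaussian pillbox from −22.3 mm to +22.3 mm (face area A) lies entirely within the slab.
Q_enc = ρ·(2x)·A and flux = 2EA, so 2EA = 2ρxA/ε₀ ⇒ E = |ρ|x/ε₀.
E = (2.01×10^-3)(0.0223)/(8.85×10^-12) = 5.06×10^6 N/C.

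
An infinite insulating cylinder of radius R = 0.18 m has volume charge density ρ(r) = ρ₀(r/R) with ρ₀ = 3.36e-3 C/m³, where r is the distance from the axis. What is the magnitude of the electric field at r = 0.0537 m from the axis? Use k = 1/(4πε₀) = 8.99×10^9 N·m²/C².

By cylindrical symmetry E is radial; use a coaxial Gaussian cylinder of radius 0.0537 m and length L (r < R).
Integrating ρ over the cross-section to radius r: λ_enc = (2πρ₀/R) ∫₀^r r'^2 dr' = 2πρ₀ r^3/(3·R) = 6.054×10^-6 C/m.
Applying ∮E·dA = Q_enc/ε₀ with the end caps contributing no flux:
E = 2k|λ_enc|/r = 2(8.99×10^9)(6.054×10^-6)/(0.0537) = 2.03×10^6 N/C.

|E| ≈ 2.03e6 V/m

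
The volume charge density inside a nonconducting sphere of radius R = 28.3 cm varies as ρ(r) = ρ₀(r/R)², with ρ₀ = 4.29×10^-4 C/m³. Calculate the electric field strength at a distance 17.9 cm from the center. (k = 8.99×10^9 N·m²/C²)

E = 6.94e5 N/C

By spherical symmetry E is radial; choose a Gaussian sphere of radius r = 17.9 cm (r < R).
Q_enc = ∫₀^r ρ(r')·4πr'² dr' = (4πρ₀/R²) ∫₀^r r'^4 dr' = 4πρ₀ r^5/(5·R²) = 2.474×10^-6 C.
Since E is radial and uniform over the Gaussian sphere, Φ = E·4πr² = Q_enc/ε₀.
E = k|Q_enc|/r² = (8.99×10^9)(2.474e-6)/(0.179)² = 6.94×10^5 N/C.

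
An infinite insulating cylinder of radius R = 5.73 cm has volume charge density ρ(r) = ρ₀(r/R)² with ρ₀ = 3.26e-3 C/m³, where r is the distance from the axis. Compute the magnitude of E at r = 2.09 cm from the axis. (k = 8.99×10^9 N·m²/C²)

|E| ≈ 2.56×10^5 V/m

Choose a coaxial cylinder of radius r = 2.09 cm (arbitrary length L) as the Gaussian surface (r < R).
Integrating ρ over the cross-section to radius r: λ_enc = (2πρ₀/R²) ∫₀^r r'^3 dr' = 2πρ₀ r^4/(4·R²) = 2.976e-7 C/m.
By Gauss's law (flux through the curved wall only), E·2πrL = λ_enc L/ε₀.
E = 2k|λ_enc|/r = 2(8.99×10^9)(2.976×10^-7)/(0.0209) = 2.56e5 N/C.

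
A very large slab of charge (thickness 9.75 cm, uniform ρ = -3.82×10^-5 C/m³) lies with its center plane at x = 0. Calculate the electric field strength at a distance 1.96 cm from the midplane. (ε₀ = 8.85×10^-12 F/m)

|E| = 8.46×10^4 N/C

By symmetry E is perpendicular to the slab. A Gaussian pillbox from −1.96 cm to +1.96 cm (face area A) lies entirely within the slab.
Q_enc = ρ·(2x)·A and flux = 2EA, so 2EA = 2ρxA/ε₀ ⇒ E = |ρ|x/ε₀.
E = (3.82×10^-5)(0.0196)/(8.85×10^-12) = 8.46×10^4 N/C.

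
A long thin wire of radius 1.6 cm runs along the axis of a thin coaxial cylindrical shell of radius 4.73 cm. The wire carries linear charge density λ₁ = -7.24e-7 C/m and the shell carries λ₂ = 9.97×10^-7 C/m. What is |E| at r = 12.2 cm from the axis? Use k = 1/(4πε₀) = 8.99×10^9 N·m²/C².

Take a coaxial cylindrical Gaussian surface of radius r = 12.2 cm and length L (r > 4.73 cm, enclosing both).
λ_enc = λ₁ + λ₂ = (-7.24×10^-7) + (9.97e-7) = 2.73e-7 C/m.
Since E is radial and uniform over the curved surface, Φ = E·2πrL = Q_enc/ε₀ = λ_enc L/ε₀.
E = 2k|λ_enc|/r = 2(8.99×10^9)(2.73e-7)/(0.122) = 4.02e4 N/C.

E ≈ 4.02×10^4 N/C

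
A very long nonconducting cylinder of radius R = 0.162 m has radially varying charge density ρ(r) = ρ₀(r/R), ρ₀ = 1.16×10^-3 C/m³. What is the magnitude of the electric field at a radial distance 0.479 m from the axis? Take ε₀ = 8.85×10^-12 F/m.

Choose a coaxial cylinder of radius r = 0.479 m (arbitrary length L) as the Gaussian surface (r > R, full charge per length enclosed).
λ_enc = 2π ∫₀^R ρ₀(r'/R)^1 r' dr' = 2πρ₀R²/3 = 6.376×10^-5 C/m.
By Gauss's law (flux through the curved wall only), E·2πrL = λ_enc L/ε₀.
E = |λ_enc|/(2πε₀r) = (6.376×10^-5)/(2π·8.85×10^-12·0.479) = 2.39×10^6 N/C.

2.39e6 N/C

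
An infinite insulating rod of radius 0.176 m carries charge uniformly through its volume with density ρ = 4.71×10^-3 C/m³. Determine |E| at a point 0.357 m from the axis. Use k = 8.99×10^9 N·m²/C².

By cylindrical symmetry E is radial; use a coaxial Gaussian cylinder of radius 0.357 m and length L (r > 0.176 m, full cross-section enclosed).
λ_enc = ρ·πR² = (4.71e-3)π(0.176)² = 4.583×10^-4 C/m.
Applying ∮E·dA = Q_enc/ε₀ with the end caps contributing no flux:
E = 2k|λ_enc|/r = 2(8.99×10^9)(4.583×10^-4)/(0.357) = 2.31e7 N/C.

|E| = 2.31e7 V/m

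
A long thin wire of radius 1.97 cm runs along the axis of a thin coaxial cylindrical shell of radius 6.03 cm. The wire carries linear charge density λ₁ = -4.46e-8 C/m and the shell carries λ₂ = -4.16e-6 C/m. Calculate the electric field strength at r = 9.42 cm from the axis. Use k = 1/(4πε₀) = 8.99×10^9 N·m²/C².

E = 8.03e5 N/C

By cylindrical symmetry E is radial; use a coaxial Gaussian cylinder of radius 9.42 cm and length L (r > 6.03 cm, enclosing both).
λ_enc = λ₁ + λ₂ = (-4.46×10^-8) + (-4.16e-6) = -4.205×10^-6 C/m.
Applying ∮E·dA = Q_enc/ε₀ with the end caps contributing no flux:
E = 2k|λ_enc|/r = 2(8.99×10^9)(4.205e-6)/(0.0942) = 8.03e5 N/C.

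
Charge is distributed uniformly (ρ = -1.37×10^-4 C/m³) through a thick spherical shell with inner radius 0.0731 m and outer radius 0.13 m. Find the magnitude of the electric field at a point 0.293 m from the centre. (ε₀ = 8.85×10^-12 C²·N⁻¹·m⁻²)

E = 1.09×10^5 N/C

Use a concentric Gaussian sphere at r = 0.293 m (r > 0.13 m, enclosing the whole shell).
Q_enc = ρ·(4π/3)(b³ − a³) = (-1.37×10^-4)·(4π/3)·((0.13)³ − (0.0731)³) = -1.037e-6 C.
By Gauss's law, ∮E·dA = E·4πr² = Q_enc/ε₀.
E = |Q_enc|/(4πε₀r²) = (1.037×10^-6)/(4π·8.85×10^-12·(0.293)²) = 1.09×10^5 N/C.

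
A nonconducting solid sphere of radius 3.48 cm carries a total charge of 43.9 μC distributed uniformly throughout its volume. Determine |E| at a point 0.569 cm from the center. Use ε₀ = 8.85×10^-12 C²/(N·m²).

|E| = 5.33×10^7 N/C

Symmetry ⇒ E = E(r) r̂. Gaussian sphere of radius r = 0.569 cm (r < R).
For a uniform sphere the enclosed fraction is (r/R)³, so Q_enc = (43.9 μC)(0.00569/0.0348)³ = 1.919×10^-7 C.
Applying ∮E·dA = Q_enc/ε₀ with Φ = E(4πr²):
E = |Q_enc|/(4πε₀r²) = (1.919e-7)/(4π·8.85×10^-12·(0.00569)²) = 5.33×10^7 N/C.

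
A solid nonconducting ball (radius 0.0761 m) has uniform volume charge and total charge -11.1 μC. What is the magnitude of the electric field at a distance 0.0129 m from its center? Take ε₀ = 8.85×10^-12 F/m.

E = 2.92e6 V/m

Take a concentric spherical Gaussian surface of radius r = 0.0129 m (r < R).
Only the charge within r is enclosed: Q_enc = Q·(r/R)³ = (-11.1 μC)·(0.0129 m/0.0761 m)³ = -5.407e-8 C.
Since E is radial and uniform over the Gaussian sphere, Φ = E·4πr² = Q_enc/ε₀.
E = |Q_enc|/(4πε₀r²) = (5.407×10^-8)/(4π·8.85×10^-12·(0.0129)²) = 2.92×10^6 N/C.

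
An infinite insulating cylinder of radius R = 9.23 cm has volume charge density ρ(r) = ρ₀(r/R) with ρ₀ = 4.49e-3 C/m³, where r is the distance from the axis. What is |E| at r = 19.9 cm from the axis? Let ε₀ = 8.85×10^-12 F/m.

E = 7.24e6 N/C

By cylindrical symmetry E is radial; use a coaxial Gaussian cylinder of radius 19.9 cm and length L (r > R, full charge per length enclosed).
λ_enc = 2π ∫₀^R ρ₀(r'/R)^1 r' dr' = 2πρ₀R²/3 = 8.011×10^-5 C/m.
Gauss's law: E·2πrL = λ_enc L/ε₀.
E = |λ_enc|/(2πε₀r) = (8.011×10^-5)/(2π·8.85×10^-12·0.199) = 7.24e6 N/C.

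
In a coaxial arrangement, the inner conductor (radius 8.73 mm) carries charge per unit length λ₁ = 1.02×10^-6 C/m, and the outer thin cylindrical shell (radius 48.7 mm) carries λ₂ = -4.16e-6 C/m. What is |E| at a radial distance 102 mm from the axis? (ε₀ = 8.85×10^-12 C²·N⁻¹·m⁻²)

By cylindrical symmetry E is radial; use a coaxial Gaussian cylinder of radius 102 mm and length L (r > 48.7 mm, enclosing both).
λ_enc = λ₁ + λ₂ = (1.02×10^-6) + (-4.16e-6) = -3.14×10^-6 C/m.
Since E is radial and uniform over the curved surface, Φ = E·2πrL = Q_enc/ε₀ = λ_enc L/ε₀.
E = |λ_enc|/(2πε₀r) = (3.14e-6)/(2π·8.85×10^-12·0.102) = 5.54×10^5 N/C.

E = 5.54e5 N/C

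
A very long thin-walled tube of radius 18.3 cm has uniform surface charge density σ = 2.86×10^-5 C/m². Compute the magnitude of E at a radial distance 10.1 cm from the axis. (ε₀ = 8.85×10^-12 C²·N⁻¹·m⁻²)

Take a coaxial cylindrical Gaussian surface of radius r = 10.1 cm and length L (r < 18.3 cm, inside the shell).
All the surface charge lies outside this cylinder: Q_enc = 0, hence E = 0.

|E| = 0 N/C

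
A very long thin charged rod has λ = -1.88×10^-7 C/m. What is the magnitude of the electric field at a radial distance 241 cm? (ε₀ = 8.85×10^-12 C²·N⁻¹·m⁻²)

Coaxial Gaussian cylinder, radius r = 241 cm, length L.
Q_enc = λL, so λ_enc = -1.88×10^-7 C/m.
By Gauss's law (flux through the curved wall only), E·2πrL = λ_enc L/ε₀.
E = |λ_enc|/(2πε₀r) = (1.88×10^-7)/(2π·8.85×10^-12·2.41) = 1.40×10^3 N/C.

|E| = 1.40e3 V/m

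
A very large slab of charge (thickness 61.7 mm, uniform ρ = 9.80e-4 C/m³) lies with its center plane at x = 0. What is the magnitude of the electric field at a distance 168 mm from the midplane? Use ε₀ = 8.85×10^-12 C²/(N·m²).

The point |x| = 168 mm lies outside the slab (half-thickness 0.03085 m). A symmetric pillbox spanning the full slab encloses Q_enc = ρ·d·A.
Flux = 2EA ⇒ E = |ρ|d/(2ε₀), independent of distance outside.
E = (9.80×10^-4)(0.0617)/(2·8.85×10^-12) = 3.42e6 N/C.

E ≈ 3.42e6 N/C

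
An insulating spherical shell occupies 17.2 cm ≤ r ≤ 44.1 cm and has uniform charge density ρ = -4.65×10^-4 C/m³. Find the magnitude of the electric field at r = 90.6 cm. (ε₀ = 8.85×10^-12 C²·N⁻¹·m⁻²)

1.72×10^6 N/C

Use a concentric Gaussian sphere at r = 90.6 cm (r > 44.1 cm, enclosing the whole shell).
Q_enc = ρ·(4π/3)(b³ − a³) = (-4.65×10^-4)·(4π/3)·((0.441)³ − (0.172)³) = -1.571×10^-4 C.
Since E is radial and uniform over the Gaussian sphere, Φ = E·4πr² = Q_enc/ε₀.
E = |Q_enc|/(4πε₀r²) = (1.571×10^-4)/(4π·8.85×10^-12·(0.906)²) = 1.72×10^6 N/C.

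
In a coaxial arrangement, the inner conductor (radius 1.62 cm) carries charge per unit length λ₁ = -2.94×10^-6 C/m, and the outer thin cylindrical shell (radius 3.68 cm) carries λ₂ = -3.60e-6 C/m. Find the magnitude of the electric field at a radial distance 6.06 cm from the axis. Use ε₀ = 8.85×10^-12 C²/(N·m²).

Choose a coaxial cylinder of radius r = 6.06 cm (arbitrary length L) as the Gaussian surface (r > 3.68 cm, enclosing both).
λ_enc = λ₁ + λ₂ = (-2.94×10^-6) + (-3.60e-6) = -6.54×10^-6 C/m.
Applying ∮E·dA = Q_enc/ε₀ with the end caps contributing no flux:
E = |λ_enc|/(2πε₀r) = (6.54×10^-6)/(2π·8.85×10^-12·0.0606) = 1.94×10^6 N/C.

|E| = 1.94×10^6 V/m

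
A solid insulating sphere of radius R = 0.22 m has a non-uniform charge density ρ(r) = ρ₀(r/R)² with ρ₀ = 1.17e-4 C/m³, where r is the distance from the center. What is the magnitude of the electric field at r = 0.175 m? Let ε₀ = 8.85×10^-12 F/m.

|E| ≈ 2.93e5 N/C

Use a concentric Gaussian sphere at r = 0.175 m (r < R).
Q_enc = ∫₀^r ρ(r')·4πr'² dr' = (4πρ₀/R²) ∫₀^r r'^4 dr' = 4πρ₀ r^5/(5·R²) = 9.972×10^-7 C.
By Gauss's law, ∮E·dA = E·4πr² = Q_enc/ε₀.
E = |Q_enc|/(4πε₀r²) = (9.972×10^-7)/(4π·8.85×10^-12·(0.175)²) = 2.93×10^5 N/C.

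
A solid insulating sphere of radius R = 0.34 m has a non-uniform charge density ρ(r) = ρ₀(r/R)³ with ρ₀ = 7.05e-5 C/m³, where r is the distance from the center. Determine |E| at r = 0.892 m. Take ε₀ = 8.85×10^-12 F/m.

Take a concentric spherical Gaussian surface of radius r = 0.892 m (r > R, all charge enclosed).
Q_enc = 4π ∫₀^R ρ₀(r'/R)^3 r'² dr' = 4πρ₀R³/6 = 5.803×10^-6 C.
Since E is radial and uniform over the Gaussian sphere, Φ = E·4πr² = Q_enc/ε₀.
E = |Q_enc|/(4πε₀r²) = (5.803×10^-6)/(4π·8.85×10^-12·(0.892)²) = 6.56e4 N/C.

E = 6.56×10^4 V/m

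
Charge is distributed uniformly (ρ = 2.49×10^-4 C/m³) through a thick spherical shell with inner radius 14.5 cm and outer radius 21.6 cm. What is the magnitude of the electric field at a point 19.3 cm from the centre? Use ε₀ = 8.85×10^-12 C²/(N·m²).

1.04×10^6 N/C

Use a concentric Gaussian sphere at r = 19.3 cm (within the shell material, 14.5 cm < r < 21.6 cm).
Enclosed charge is the volume from a to r: Q_enc = (4π/3)ρ(r³ − a³) = 4.319×10^-6 C.
By Gauss's law, ∮E·dA = E·4πr² = Q_enc/ε₀.
E = |Q_enc|/(4πε₀r²) = (4.319×10^-6)/(4π·8.85×10^-12·(0.193)²) = 1.04e6 N/C.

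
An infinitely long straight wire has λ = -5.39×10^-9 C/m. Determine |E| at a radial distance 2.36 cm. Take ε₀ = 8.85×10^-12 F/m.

By cylindrical symmetry E is radial; use a coaxial Gaussian cylinder of radius 2.36 cm and length L.
Q_enc = λL, so λ_enc = -5.39e-9 C/m.
Since E is radial and uniform over the curved surface, Φ = E·2πrL = Q_enc/ε₀ = λ_enc L/ε₀.
E = |λ_enc|/(2πε₀r) = (5.39×10^-9)/(2π·8.85×10^-12·0.0236) = 4.11e3 N/C.

E ≈ 4.11e3 N/C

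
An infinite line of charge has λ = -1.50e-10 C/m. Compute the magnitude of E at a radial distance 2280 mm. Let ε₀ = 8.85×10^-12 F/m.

Take a coaxial cylindrical Gaussian surface of radius r = 2280 mm and length L.
Q_enc = λL, so λ_enc = -1.50×10^-10 C/m.
By Gauss's law (flux through the curved wall only), E·2πrL = λ_enc L/ε₀.
E = |λ_enc|/(2πε₀r) = (1.50×10^-10)/(2π·8.85×10^-12·2.28) = 1.18 N/C.

E ≈ 1.18 N/C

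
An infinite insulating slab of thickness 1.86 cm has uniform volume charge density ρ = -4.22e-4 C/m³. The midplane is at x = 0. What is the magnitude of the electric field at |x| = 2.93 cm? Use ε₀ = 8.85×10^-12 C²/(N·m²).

The point |x| = 2.93 cm lies outside the slab (half-thickness 0.0093 m). A symmetric pillbox spanning the full slab encloses Q_enc = ρ·d·A.
Flux = 2EA ⇒ E = |ρ|d/(2ε₀), independent of distance outside.
E = (4.22e-4)(0.0186)/(2·8.85×10^-12) = 4.43×10^5 N/C.

E ≈ 4.43e5 N/C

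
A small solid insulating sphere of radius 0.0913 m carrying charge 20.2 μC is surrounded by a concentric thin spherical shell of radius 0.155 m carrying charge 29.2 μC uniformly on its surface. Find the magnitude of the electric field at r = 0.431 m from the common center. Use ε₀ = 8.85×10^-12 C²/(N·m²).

|E| = 2.39×10^6 N/C

By spherical symmetry E is radial; choose a Gaussian sphere of radius r = 0.431 m (r > 0.155 m, enclosing both).
Q_enc = (20.2 μC) + (29.2 μC) = 4.94×10^-5 C.
Gauss's law: E·4πr² = Q_enc/ε₀.
E = |Q_enc|/(4πε₀r²) = (4.94×10^-5)/(4π·8.85×10^-12·(0.431)²) = 2.39×10^6 N/C.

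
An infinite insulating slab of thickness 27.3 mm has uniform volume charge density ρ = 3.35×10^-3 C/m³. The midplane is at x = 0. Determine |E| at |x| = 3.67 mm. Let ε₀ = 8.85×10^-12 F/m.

1.39×10^6 V/m

By symmetry E is perpendicular to the slab. A Gaussian pillbox from −3.67 mm to +3.67 mm (face area A) lies entirely within the slab.
Q_enc = ρ·(2x)·A and flux = 2EA, so 2EA = 2ρxA/ε₀ ⇒ E = |ρ|x/ε₀.
E = (3.35×10^-3)(0.00367)/(8.85×10^-12) = 1.39×10^6 N/C.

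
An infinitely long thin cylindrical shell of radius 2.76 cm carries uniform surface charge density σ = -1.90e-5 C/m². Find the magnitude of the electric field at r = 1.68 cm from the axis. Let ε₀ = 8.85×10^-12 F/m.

E = 0 (no enclosed charge)

Take a coaxial cylindrical Gaussian surface of radius r = 1.68 cm and length L (r < 2.76 cm, inside the shell).
No charge is enclosed, so Gauss's law gives E·2πrL = 0 ⇒ E = 0.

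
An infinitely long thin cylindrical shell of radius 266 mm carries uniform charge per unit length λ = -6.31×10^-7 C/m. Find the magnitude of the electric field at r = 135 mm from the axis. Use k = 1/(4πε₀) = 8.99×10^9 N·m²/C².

E = 0

By cylindrical symmetry E is radial; use a coaxial Gaussian cylinder of radius 135 mm and length L (r < 266 mm, inside the shell).
No charge is enclosed, so Gauss's law gives E·2πrL = 0 ⇒ E = 0.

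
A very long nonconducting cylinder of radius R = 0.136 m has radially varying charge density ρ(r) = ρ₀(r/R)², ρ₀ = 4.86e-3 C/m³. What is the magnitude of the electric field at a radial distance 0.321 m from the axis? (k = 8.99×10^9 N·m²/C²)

By cylindrical symmetry E is radial; use a coaxial Gaussian cylinder of radius 0.321 m and length L (r > R, full charge per length enclosed).
λ_enc = 2π ∫₀^R ρ₀(r'/R)^2 r' dr' = 2πρ₀R²/4 = 1.412e-4 C/m.
By Gauss's law (flux through the curved wall only), E·2πrL = λ_enc L/ε₀.
E = 2k|λ_enc|/r = 2(8.99×10^9)(1.412×10^-4)/(0.321) = 7.91e6 N/C.

|E| ≈ 7.91×10^6 N/C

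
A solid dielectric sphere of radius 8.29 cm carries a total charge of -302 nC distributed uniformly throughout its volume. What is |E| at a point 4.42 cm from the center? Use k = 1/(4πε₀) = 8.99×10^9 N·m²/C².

Take a concentric spherical Gaussian surface of radius r = 4.42 cm (r < R).
Only the charge within r is enclosed: Q_enc = Q·(r/R)³ = (-302 nC)·(4.42 cm/8.29 cm)³ = -4.577×10^-8 C.
By Gauss's law, ∮E·dA = E·4πr² = Q_enc/ε₀.
E = k|Q_enc|/r² = (8.99×10^9)(4.577×10^-8)/(0.0442)² = 2.11e5 N/C.

|E| ≈ 2.11×10^5 N/C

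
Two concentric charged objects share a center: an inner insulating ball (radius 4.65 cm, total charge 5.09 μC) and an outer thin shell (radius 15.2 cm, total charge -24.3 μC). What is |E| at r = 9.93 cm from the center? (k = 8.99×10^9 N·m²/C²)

Use a concentric Gaussian sphere at r = 9.93 cm (between the bodies, 4.65 cm < r < 15.2 cm).
Only the inner charge is enclosed; the outer shell contributes nothing inside itself. Q_enc = 5.09 μC = 5.09e-6 C.
Since E is radial and uniform over the Gaussian sphere, Φ = E·4πr² = Q_enc/ε₀.
E = k|Q_enc|/r² = (8.99×10^9)(5.09e-6)/(0.0993)² = 4.64×10^6 N/C.

E = 4.64×10^6 N/C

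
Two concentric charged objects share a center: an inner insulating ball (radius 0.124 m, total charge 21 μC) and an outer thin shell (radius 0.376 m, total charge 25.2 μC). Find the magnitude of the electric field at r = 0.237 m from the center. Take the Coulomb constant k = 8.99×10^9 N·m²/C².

Take a concentric spherical Gaussian surface of radius r = 0.237 m (between the bodies, 0.124 m < r < 0.376 m).
The shell at 0.376 m lies outside the Gaussian surface, so Q_enc = 21 μC = 2.10e-5 C.
Applying ∮E·dA = Q_enc/ε₀ with Φ = E(4πr²):
E = k|Q_enc|/r² = (8.99×10^9)(2.10×10^-5)/(0.237)² = 3.36×10^6 N/C.

3.36×10^6 N/C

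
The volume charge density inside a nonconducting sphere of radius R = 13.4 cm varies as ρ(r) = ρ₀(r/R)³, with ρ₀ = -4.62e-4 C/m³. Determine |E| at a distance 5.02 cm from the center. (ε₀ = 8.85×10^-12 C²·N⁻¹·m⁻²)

2.30e4 N/C

Use a concentric Gaussian sphere at r = 5.02 cm (r < R).
Integrate the density: Q_enc = 4π ∫₀^r ρ₀(r'/R)^3 r'² dr' = 4πρ₀ r^6/(6·R³) = -6.436×10^-9 C.
Applying ∮E·dA = Q_enc/ε₀ with Φ = E(4πr²):
E = |Q_enc|/(4πε₀r²) = (6.436×10^-9)/(4π·8.85×10^-12·(0.0502)²) = 2.30×10^4 N/C.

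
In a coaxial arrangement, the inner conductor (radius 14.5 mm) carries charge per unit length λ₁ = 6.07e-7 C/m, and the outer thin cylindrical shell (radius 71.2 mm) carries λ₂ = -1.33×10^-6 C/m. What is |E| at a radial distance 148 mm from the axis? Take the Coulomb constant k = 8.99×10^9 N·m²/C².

|E| ≈ 8.78×10^4 V/m

By cylindrical symmetry E is radial; use a coaxial Gaussian cylinder of radius 148 mm and length L (r > 71.2 mm, enclosing both).
λ_enc = λ₁ + λ₂ = (6.07e-7) + (-1.33e-6) = -7.23e-7 C/m.
Since E is radial and uniform over the curved surface, Φ = E·2πrL = Q_enc/ε₀ = λ_enc L/ε₀.
E = 2k|λ_enc|/r = 2(8.99×10^9)(7.23×10^-7)/(0.148) = 8.78×10^4 N/C.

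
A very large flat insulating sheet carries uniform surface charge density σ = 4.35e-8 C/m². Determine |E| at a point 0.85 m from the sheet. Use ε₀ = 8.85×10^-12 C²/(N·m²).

Choose a cylindrical pillbox piercing the sheet, end faces (area A) parallel to it.
Flux Φ = 2EA and Q_enc = σA, so 2EA = σA/ε₀ ⇒ E = |σ|/(2ε₀), independent of distance.
E = |σ|/(2ε₀) = (4.35e-8)/(2·8.85×10^-12) = 2.46×10^3 N/C.

2.46×10^3 N/C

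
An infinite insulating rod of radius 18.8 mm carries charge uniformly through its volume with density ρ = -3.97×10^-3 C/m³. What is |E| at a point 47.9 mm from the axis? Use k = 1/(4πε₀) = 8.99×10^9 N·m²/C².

Take a coaxial cylindrical Gaussian surface of radius r = 47.9 mm and length L (r > 18.8 mm, full cross-section enclosed).
λ_enc = ρ·πR² = (-3.97×10^-3)π(0.0188)² = -4.408e-6 C/m.
Since E is radial and uniform over the curved surface, Φ = E·2πrL = Q_enc/ε₀ = λ_enc L/ε₀.
E = 2k|λ_enc|/r = 2(8.99×10^9)(4.408e-6)/(0.0479) = 1.65×10^6 N/C.

E ≈ 1.65e6 V/m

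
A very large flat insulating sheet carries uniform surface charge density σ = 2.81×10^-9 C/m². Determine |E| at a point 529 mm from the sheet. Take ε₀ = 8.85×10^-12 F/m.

Choose a cylindrical pillbox piercing the sheet, end faces (area A) parallel to it.
Flux Φ = 2EA and Q_enc = σA, so 2EA = σA/ε₀ ⇒ E = |σ|/(2ε₀), independent of distance.
E = |σ|/(2ε₀) = (2.81×10^-9)/(2·8.85×10^-12) = 159 N/C.

|E| = 159 V/m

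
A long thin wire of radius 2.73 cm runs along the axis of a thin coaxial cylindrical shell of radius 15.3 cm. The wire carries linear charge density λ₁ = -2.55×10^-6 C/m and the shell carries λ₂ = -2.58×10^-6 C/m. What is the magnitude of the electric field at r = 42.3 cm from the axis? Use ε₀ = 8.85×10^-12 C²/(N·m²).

E ≈ 2.18×10^5 N/C

By cylindrical symmetry E is radial; use a coaxial Gaussian cylinder of radius 42.3 cm and length L (r > 15.3 cm, enclosing both).
λ_enc = λ₁ + λ₂ = (-2.55e-6) + (-2.58e-6) = -5.13×10^-6 C/m.
By Gauss's law (flux through the curved wall only), E·2πrL = λ_enc L/ε₀.
E = |λ_enc|/(2πε₀r) = (5.13×10^-6)/(2π·8.85×10^-12·0.423) = 2.18×10^5 N/C.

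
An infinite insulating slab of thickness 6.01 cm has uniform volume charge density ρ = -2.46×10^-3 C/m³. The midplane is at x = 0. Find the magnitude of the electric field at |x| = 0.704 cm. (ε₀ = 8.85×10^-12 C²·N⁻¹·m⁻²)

|E| ≈ 1.96×10^6 V/m

By symmetry E is perpendicular to the slab. A Gaussian pillbox from −0.704 cm to +0.704 cm (face area A) lies entirely within the slab.
Q_enc = ρ·(2x)·A and flux = 2EA, so 2EA = 2ρxA/ε₀ ⇒ E = |ρ|x/ε₀.
E = (2.46e-3)(0.00704)/(8.85×10^-12) = 1.96×10^6 N/C.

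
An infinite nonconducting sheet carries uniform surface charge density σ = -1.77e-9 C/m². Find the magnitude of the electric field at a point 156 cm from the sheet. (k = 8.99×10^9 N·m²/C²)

|E| = 100 N/C

Choose a cylindrical pillbox piercing the sheet, end faces (area A) parallel to it.
Only the two end caps contribute flux: Φ = 2EA. With Q_enc = σA, Gauss's law gives E = |σ|/(2ε₀).
E = 2πk|σ| = 2π(8.99×10^9)(1.77×10^-9) = 100 N/C.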